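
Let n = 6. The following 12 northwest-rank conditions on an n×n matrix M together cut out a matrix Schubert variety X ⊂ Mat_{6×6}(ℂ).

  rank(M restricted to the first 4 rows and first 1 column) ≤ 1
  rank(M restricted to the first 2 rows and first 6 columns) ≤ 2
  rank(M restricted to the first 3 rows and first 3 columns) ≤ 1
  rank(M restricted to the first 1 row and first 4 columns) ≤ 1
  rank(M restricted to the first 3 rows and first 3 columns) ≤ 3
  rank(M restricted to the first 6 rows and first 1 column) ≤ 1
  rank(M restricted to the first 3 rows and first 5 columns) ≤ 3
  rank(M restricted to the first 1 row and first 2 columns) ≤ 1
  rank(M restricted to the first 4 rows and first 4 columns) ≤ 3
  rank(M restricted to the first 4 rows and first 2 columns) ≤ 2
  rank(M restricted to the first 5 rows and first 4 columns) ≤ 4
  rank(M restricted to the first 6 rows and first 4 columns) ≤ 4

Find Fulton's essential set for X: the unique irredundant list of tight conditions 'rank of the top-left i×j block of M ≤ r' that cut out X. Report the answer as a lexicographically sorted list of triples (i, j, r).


Rank table r_w(6×6) implied by the 12 constraints:

  i=1: 1, 1, 1, 1, 1, 1
  i=2: 1, 1, 1, 2, 2, 2
  i=3: 1, 1, 1, 2, 3, 3
  i=4: 1, 2, 2, 3, 4, 4
  i=5: 1, 2, 3, 4, 5, 5
  i=6: 1, 2, 3, 4, 5, 6

second differences of R give the permutation w = (1, 4, 5, 2, 3, 6).

Fulton essential set (1 of the 4 Rothe cells):

[(3, 3, 1)]


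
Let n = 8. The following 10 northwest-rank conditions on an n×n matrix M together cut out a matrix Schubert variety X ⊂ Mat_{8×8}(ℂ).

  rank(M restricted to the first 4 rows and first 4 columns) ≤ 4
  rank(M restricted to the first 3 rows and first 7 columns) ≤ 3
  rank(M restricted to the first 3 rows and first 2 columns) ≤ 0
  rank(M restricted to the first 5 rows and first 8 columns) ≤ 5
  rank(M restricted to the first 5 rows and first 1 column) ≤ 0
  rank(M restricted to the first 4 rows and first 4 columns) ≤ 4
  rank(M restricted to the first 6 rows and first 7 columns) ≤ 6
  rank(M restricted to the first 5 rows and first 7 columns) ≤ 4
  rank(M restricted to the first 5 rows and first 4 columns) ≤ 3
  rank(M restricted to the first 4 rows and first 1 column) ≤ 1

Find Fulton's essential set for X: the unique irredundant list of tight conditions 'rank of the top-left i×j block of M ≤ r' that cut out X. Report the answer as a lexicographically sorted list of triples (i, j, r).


Propagating the 10 rank bounds to every northwest block:

  i=1: 0 0 1 1 1 1 1 1
  i=2: 0 0 1 2 2 2 2 2
  i=3: 0 0 1 2 3 3 3 3
  i=4: 0 1 2 3 4 4 4 4
  i=5: 0 1 2 3 4 4 4 5
  i=6: 1 2 3 4 5 5 5 6
  i=7: 1 2 3 4 5 6 6 7
  i=8: 1 2 3 4 5 6 7 8

reading off 1-entries of Δ²R: w = (3, 4, 5, 2, 8, 1, 6, 7).

D(w) has 10 cells with 3 SE-corners; essential set:

[(3, 2, 0), (5, 1, 0), (5, 7, 4)]


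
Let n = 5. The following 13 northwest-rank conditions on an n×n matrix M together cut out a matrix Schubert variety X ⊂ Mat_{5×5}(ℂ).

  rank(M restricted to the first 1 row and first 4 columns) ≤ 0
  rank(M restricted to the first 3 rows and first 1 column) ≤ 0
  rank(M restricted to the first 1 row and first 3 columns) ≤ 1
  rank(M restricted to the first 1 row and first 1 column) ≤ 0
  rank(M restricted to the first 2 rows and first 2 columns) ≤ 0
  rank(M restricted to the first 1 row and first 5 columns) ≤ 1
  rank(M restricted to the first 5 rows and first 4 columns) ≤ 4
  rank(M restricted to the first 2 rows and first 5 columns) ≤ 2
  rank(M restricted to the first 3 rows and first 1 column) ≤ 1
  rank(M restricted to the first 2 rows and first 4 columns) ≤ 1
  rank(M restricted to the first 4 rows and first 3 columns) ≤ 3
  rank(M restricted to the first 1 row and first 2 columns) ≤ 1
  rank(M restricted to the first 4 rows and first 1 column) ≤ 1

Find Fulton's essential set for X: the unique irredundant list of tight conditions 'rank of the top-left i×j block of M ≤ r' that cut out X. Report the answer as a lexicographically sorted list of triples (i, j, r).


Rank table r_w(5×5) implied by the 13 constraints:

  row 1: 0, 0, 0, 0, 1
  row 2: 0, 0, 1, 1, 2
  row 3: 0, 1, 2, 2, 3
  row 4: 1, 2, 3, 3, 4
  row 5: 1, 2, 3, 4, 5

reading off 1-entries of Δ²R: w = (5, 3, 2, 1, 4).

|D(w)|=7, |Ess(w)|=3:

[(1, 4, 0), (2, 2, 0), (3, 1, 0)]


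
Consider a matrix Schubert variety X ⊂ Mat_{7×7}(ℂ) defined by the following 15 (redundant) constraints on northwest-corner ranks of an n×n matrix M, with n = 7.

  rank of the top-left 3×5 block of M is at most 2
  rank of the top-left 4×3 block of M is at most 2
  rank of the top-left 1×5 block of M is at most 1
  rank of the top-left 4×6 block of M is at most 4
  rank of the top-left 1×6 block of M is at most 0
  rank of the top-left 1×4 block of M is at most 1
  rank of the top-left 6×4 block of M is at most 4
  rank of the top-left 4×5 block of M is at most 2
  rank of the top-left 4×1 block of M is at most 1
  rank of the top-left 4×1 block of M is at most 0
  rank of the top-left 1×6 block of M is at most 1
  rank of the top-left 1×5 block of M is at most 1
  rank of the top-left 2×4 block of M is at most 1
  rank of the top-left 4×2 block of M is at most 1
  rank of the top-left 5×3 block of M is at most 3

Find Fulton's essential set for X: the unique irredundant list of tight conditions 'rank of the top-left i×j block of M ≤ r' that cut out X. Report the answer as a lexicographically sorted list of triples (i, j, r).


Rank table r_w(7×7) implied by the 15 constraints:

  R[1]: 0 | 0 | 0 | 0 | 0 | 0 | 1
  R[2]: 0 | 1 | 1 | 1 | 1 | 1 | 2
  R[3]: 0 | 1 | 2 | 2 | 2 | 2 | 3
  R[4]: 0 | 1 | 2 | 2 | 2 | 3 | 4
  R[5]: 1 | 2 | 3 | 3 | 3 | 4 | 5
  R[6]: 1 | 2 | 3 | 4 | 4 | 5 | 6
  R[7]: 1 | 2 | 3 | 4 | 5 | 6 | 7

hence w(1..7) = (7, 2, 3, 6, 1, 4, 5).

|D(w)|=11, |Ess(w)|=3:

[(1, 6, 0), (4, 1, 0), (4, 5, 2)]


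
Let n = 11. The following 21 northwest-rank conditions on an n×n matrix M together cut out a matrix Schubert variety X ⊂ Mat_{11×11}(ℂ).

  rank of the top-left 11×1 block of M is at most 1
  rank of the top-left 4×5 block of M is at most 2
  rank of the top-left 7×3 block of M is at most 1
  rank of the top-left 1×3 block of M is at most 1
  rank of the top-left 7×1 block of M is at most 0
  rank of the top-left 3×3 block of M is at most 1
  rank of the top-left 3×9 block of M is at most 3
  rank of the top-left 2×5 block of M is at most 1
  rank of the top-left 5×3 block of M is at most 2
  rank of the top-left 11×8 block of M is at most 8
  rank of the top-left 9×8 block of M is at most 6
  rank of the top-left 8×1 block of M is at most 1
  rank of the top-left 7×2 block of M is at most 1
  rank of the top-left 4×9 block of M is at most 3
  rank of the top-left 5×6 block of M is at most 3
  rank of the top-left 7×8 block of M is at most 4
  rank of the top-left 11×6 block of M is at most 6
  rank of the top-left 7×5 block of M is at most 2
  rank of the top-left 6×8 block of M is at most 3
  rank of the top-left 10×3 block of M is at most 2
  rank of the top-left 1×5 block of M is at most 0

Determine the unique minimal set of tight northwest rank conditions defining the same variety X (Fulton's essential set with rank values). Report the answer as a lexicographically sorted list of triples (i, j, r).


Recovering R(i,j) via the rank-extension bound from the 21 conditions:

  i=1: 0 0 0 0 0 1 1 1 1 1 1
  i=2: 0 1 1 1 1 2 2 2 2 2 2
  i=3: 0 1 1 2 2 3 3 3 3 3 3
  i=4: 0 1 1 2 2 3 3 3 3 4 4
  i=5: 0 1 1 2 2 3 3 3 4 5 5
  i=6: 0 1 1 2 2 3 3 3 4 5 6
  i=7: 0 1 1 2 2 3 4 4 5 6 7
  i=8: 1 2 2 3 3 4 5 5 6 7 8
  i=9: 1 2 2 3 4 5 6 6 7 8 9
  i=10: 1 2 2 3 4 5 6 7 8 9 10
  i=11: 1 2 3 4 5 6 7 8 9 10 11

the unique w with this rank table is (6, 2, 4, 10, 9, 11, 7, 1, 5, 8, 3).

ℓ(w)=29; the 7 essential cells (i,j,r):

[(1, 5, 0), (4, 9, 3), (6, 8, 3), (7, 1, 0), (7, 3, 1), (7, 5, 2), (10, 3, 2)]


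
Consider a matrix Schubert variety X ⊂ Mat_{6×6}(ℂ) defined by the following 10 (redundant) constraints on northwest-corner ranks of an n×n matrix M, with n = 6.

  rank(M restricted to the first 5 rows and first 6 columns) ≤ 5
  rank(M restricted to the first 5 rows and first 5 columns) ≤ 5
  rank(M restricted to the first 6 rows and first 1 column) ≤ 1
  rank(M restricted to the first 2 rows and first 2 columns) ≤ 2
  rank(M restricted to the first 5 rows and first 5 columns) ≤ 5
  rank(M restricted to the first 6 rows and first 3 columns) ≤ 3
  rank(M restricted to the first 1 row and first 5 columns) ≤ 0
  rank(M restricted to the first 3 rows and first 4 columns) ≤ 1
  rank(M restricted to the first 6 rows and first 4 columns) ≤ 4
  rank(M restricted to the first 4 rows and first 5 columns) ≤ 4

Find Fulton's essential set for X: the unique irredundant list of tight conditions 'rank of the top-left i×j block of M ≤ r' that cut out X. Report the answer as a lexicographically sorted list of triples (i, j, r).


Rank table r_w(6×6) implied by the 10 constraints:

  row 1: 0  0  0  0  0  1
  row 2: 1  1  1  1  1  2
  row 3: 1  1  1  1  2  3
  row 4: 1  2  2  2  3  4
  row 5: 1  2  3  3  4  5
  row 6: 1  2  3  4  5  6

hence w(1..6) = (6, 1, 5, 2, 3, 4).

D(w) has 8 cells with 2 SE-corners; essential set:

[(1, 5, 0), (3, 4, 1)]


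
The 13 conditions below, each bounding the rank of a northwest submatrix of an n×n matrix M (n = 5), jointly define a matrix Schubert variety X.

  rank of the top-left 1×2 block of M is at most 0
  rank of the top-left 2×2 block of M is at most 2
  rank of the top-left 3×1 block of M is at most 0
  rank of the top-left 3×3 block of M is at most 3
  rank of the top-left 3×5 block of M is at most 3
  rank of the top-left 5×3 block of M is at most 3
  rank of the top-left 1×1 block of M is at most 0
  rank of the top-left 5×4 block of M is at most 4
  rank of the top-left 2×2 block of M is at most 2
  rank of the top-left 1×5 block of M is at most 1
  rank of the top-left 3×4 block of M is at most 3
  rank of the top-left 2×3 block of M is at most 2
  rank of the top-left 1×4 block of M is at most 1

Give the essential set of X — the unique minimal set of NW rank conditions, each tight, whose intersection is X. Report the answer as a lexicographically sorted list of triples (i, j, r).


Propagating the 13 rank bounds to every northwest block:

  row 1: 0 | 0 | 1 | 1 | 1
  row 2: 0 | 1 | 2 | 2 | 2
  row 3: 0 | 1 | 2 | 3 | 3
  row 4: 1 | 2 | 3 | 4 | 4
  row 5: 1 | 2 | 3 | 4 | 5

so w = (3, 2, 4, 1, 5).

2 SE-corners of the 4-cell Rothe diagram give Ess(w):

[(1, 2, 0), (3, 1, 0)]


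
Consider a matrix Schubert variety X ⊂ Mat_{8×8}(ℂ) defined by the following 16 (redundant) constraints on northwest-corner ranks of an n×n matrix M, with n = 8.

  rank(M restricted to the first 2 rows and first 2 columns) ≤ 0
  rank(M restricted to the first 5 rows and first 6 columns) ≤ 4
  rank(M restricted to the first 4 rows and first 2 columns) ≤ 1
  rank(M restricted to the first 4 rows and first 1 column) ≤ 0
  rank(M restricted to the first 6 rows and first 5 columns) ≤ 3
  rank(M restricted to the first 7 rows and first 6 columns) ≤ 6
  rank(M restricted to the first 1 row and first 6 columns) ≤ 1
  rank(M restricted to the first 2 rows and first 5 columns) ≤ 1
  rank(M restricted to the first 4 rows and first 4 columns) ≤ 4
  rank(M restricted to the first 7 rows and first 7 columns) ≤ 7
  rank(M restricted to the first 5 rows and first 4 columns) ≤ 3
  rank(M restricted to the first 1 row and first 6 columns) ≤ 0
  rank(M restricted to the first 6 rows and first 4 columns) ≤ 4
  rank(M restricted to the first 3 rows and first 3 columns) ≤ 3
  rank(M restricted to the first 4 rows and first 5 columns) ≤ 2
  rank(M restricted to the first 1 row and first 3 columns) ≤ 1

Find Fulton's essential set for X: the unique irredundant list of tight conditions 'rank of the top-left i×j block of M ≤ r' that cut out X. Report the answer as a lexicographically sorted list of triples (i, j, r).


Computing R[i][j] = min implied NW-rank bound (n=8, 16 conditions):

  0 | 0 | 0 | 0 | 0 | 0 | 1 | 1
  0 | 0 | 1 | 1 | 1 | 1 | 2 | 2
  0 | 1 | 2 | 2 | 2 | 2 | 3 | 3
  0 | 1 | 2 | 2 | 2 | 3 | 4 | 4
  1 | 2 | 3 | 3 | 3 | 4 | 5 | 5
  1 | 2 | 3 | 3 | 3 | 4 | 5 | 6
  1 | 2 | 3 | 4 | 4 | 5 | 6 | 7
  1 | 2 | 3 | 4 | 5 | 6 | 7 | 8

hence w(1..8) = (7, 3, 2, 6, 1, 8, 4, 5).

D(w) has 14 cells with 5 SE-corners; essential set:

[(1, 6, 0), (2, 2, 0), (4, 1, 0), (4, 5, 2), (6, 5, 3)]


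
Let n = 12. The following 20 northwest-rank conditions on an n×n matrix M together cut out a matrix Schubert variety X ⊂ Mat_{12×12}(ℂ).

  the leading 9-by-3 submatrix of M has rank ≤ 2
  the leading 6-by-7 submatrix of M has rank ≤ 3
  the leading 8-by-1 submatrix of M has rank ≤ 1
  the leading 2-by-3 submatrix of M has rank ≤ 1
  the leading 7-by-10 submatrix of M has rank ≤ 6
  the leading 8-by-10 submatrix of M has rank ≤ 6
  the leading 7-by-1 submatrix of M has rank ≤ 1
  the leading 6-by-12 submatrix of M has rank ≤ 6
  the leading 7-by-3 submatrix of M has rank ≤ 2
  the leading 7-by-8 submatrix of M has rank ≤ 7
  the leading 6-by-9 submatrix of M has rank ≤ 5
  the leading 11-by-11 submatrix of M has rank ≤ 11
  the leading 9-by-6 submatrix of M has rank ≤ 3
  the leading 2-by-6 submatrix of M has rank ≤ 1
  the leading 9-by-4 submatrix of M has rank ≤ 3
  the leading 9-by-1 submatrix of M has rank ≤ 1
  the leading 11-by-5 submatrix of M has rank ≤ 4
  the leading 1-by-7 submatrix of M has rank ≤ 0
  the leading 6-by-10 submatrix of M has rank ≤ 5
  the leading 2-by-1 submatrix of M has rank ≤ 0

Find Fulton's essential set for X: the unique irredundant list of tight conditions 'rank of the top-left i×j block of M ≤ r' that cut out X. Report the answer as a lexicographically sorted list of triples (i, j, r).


Propagating the 20 rank bounds to every northwest block:

  0 0 0 0 0 0 0 1 1 1 1 1
  0 1 1 1 1 1 1 2 2 2 2 2
  1 2 2 2 2 2 2 3 3 3 3 3
  1 2 2 3 3 3 3 4 4 4 4 4
  1 2 2 3 3 3 3 4 5 5 5 5
  1 2 2 3 3 3 3 4 5 5 6 6
  1 2 2 3 3 3 4 5 6 6 7 7
  1 2 2 3 3 3 4 5 6 6 7 8
  1 2 2 3 3 3 4 5 6 7 8 9
  1 2 3 4 4 4 5 6 7 8 9 10
  1 2 3 4 4 5 6 7 8 9 10 11
  1 2 3 4 5 6 7 8 9 10 11 12

second differences of R give the permutation w = (8, 2, 1, 4, 9, 11, 7, 12, 10, 3, 6, 5).

|D(w)|=29, |Ess(w)|=8:

[(1, 7, 0), (2, 1, 0), (6, 7, 3), (6, 10, 5), (8, 10, 6), (9, 3, 2), (9, 6, 3), (11, 5, 4)]


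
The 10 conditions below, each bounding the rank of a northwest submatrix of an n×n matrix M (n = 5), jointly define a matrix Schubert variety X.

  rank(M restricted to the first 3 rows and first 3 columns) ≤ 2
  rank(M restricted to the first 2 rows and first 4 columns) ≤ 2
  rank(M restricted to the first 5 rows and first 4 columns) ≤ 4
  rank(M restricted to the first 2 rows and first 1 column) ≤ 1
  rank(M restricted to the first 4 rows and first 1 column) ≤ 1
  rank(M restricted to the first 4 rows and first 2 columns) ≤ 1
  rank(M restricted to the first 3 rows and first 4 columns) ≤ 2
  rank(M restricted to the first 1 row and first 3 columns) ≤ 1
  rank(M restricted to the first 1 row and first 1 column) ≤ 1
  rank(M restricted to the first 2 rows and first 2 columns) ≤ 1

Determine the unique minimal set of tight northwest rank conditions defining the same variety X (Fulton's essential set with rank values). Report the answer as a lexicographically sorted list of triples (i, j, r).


Reconstructing r_w from the 10 given conditions:

  i=1: 1 1 1 1 1
  i=2: 1 1 2 2 2
  i=3: 1 1 2 2 3
  i=4: 1 1 2 3 4
  i=5: 1 2 3 4 5

the unique w with this rank table is (1, 3, 5, 4, 2).

ℓ(w)=4; the 2 essential cells (i,j,r):

[(3, 4, 2), (4, 2, 1)]


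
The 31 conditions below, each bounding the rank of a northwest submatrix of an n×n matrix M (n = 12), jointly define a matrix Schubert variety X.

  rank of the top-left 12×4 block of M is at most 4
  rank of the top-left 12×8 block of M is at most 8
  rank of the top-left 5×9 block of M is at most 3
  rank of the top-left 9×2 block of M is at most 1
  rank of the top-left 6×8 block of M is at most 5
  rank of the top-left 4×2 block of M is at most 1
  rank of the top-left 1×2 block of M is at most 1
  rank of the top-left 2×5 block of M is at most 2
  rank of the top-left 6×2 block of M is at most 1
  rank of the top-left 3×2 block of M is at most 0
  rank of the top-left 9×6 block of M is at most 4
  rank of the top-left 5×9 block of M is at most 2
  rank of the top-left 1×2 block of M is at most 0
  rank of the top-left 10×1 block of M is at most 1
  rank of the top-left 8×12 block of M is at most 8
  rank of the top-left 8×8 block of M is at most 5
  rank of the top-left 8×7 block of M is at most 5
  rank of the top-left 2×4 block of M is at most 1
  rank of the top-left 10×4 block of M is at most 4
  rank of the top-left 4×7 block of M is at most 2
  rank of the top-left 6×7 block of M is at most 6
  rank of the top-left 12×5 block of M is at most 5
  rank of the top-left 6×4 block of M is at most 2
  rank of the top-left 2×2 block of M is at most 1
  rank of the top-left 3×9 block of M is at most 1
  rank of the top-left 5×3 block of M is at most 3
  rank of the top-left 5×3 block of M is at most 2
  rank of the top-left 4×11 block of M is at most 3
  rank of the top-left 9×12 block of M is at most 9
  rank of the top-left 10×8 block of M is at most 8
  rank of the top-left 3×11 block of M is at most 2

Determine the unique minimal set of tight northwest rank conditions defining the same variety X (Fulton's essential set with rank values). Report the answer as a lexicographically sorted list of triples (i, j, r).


The tightest implied rank at each (i,j), from the 31 conditions:

  row 1: 0, 0, 1, 1, 1, 1, 1, 1, 1, 1, 1, 1
  row 2: 0, 0, 1, 1, 1, 1, 1, 1, 1, 2, 2, 2
  row 3: 0, 0, 1, 1, 1, 1, 1, 1, 1, 2, 2, 3
  row 4: 1, 1, 2, 2, 2, 2, 2, 2, 2, 3, 3, 4
  row 5: 1, 1, 2, 2, 2, 2, 2, 2, 2, 3, 4, 5
  row 6: 1, 1, 2, 2, 3, 3, 3, 3, 3, 4, 5, 6
  row 7: 1, 1, 2, 3, 4, 4, 4, 4, 4, 5, 6, 7
  row 8: 1, 1, 2, 3, 4, 4, 5, 5, 5, 6, 7, 8
  row 9: 1, 1, 2, 3, 4, 4, 5, 6, 6, 7, 8, 9
  row 10: 1, 2, 3, 4, 5, 5, 6, 7, 7, 8, 9, 10
  row 11: 1, 2, 3, 4, 5, 6, 7, 8, 8, 9, 10, 11
  row 12: 1, 2, 3, 4, 5, 6, 7, 8, 9, 10, 11, 12

hence w(1..12) = (3, 10, 12, 1, 11, 5, 4, 7, 8, 2, 6, 9).

7 SE-corners of the 33-cell Rothe diagram give Ess(w):

[(3, 2, 0), (3, 9, 1), (3, 11, 2), (5, 9, 2), (6, 4, 2), (9, 2, 1), (9, 6, 4)]


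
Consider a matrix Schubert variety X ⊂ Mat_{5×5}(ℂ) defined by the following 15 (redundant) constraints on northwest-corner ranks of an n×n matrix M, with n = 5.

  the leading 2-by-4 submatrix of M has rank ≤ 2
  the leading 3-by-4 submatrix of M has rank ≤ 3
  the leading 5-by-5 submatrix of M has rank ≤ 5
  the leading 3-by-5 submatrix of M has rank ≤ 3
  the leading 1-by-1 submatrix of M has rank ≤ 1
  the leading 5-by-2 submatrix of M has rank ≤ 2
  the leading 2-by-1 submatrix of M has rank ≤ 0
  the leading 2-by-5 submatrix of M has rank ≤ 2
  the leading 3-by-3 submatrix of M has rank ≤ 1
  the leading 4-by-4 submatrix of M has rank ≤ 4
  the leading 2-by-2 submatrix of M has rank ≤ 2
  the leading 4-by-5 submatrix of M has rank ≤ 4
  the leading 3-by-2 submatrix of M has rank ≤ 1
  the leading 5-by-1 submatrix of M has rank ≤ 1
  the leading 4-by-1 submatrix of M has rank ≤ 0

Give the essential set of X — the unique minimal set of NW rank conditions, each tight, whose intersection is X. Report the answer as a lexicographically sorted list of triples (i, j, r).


Rank table r_w(5×5) implied by the 15 constraints:

  R[1]: 0 | 1 | 1 | 1 | 1
  R[2]: 0 | 1 | 1 | 2 | 2
  R[3]: 0 | 1 | 1 | 2 | 3
  R[4]: 0 | 1 | 2 | 3 | 4
  R[5]: 1 | 2 | 3 | 4 | 5

so w = (2, 4, 5, 3, 1).

2 SE-corners of the 6-cell Rothe diagram give Ess(w):

[(3, 3, 1), (4, 1, 0)]


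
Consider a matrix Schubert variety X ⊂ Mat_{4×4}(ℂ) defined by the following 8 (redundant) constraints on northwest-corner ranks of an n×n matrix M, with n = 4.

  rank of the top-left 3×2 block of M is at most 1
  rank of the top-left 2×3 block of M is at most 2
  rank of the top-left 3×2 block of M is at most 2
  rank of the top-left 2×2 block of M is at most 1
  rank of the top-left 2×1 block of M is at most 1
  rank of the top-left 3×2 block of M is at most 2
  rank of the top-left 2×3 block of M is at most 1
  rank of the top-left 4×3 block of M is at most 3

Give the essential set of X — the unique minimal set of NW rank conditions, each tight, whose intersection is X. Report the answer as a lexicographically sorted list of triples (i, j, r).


The tightest implied rank at each (i,j), from the 8 conditions:

  R[1]: 1  1  1  1
  R[2]: 1  1  1  2
  R[3]: 1  1  2  3
  R[4]: 1  2  3  4

the unique w with this rank table is (1, 4, 3, 2).

|D(w)|=3, |Ess(w)|=2:

[(2, 3, 1), (3, 2, 1)]


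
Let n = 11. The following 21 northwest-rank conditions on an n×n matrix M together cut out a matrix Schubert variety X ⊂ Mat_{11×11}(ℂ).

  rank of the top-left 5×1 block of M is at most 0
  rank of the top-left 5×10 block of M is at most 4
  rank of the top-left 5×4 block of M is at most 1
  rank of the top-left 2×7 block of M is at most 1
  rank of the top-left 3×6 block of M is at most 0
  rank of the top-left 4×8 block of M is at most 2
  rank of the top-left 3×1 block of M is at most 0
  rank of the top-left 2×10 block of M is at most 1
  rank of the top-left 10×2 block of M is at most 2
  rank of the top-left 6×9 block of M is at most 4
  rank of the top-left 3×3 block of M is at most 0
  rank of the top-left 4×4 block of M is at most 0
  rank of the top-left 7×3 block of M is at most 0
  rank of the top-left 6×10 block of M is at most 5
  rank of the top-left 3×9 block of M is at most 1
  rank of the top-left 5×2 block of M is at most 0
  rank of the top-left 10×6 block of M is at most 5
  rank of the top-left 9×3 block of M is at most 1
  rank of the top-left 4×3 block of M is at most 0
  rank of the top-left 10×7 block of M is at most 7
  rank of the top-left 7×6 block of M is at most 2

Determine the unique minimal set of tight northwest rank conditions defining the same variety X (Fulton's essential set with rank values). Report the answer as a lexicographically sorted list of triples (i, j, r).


Reconstructing r_w from the 21 given conditions:

  row 1: 0 | 0 | 0 | 0 | 0 | 0 | 1 | 1 | 1 | 1 | 1
  row 2: 0 | 0 | 0 | 0 | 0 | 0 | 1 | 1 | 1 | 1 | 2
  row 3: 0 | 0 | 0 | 0 | 0 | 0 | 1 | 1 | 1 | 2 | 3
  row 4: 0 | 0 | 0 | 0 | 1 | 1 | 2 | 2 | 2 | 3 | 4
  row 5: 0 | 0 | 0 | 1 | 2 | 2 | 3 | 3 | 3 | 4 | 5
  row 6: 0 | 0 | 0 | 1 | 2 | 2 | 3 | 4 | 4 | 5 | 6
  row 7: 0 | 0 | 0 | 1 | 2 | 2 | 3 | 4 | 5 | 6 | 7
  row 8: 1 | 1 | 1 | 2 | 3 | 3 | 4 | 5 | 6 | 7 | 8
  row 9: 1 | 1 | 1 | 2 | 3 | 4 | 5 | 6 | 7 | 8 | 9
  row 10: 1 | 2 | 2 | 3 | 4 | 5 | 6 | 7 | 8 | 9 | 10
  row 11: 1 | 2 | 3 | 4 | 5 | 6 | 7 | 8 | 9 | 10 | 11

the unique w with this rank table is (7, 11, 10, 5, 4, 8, 9, 1, 6, 2, 3).

ℓ(w)=40; the 7 essential cells (i,j,r):

[(2, 10, 1), (3, 6, 0), (3, 9, 1), (4, 4, 0), (7, 3, 0), (7, 6, 2), (9, 3, 1)]


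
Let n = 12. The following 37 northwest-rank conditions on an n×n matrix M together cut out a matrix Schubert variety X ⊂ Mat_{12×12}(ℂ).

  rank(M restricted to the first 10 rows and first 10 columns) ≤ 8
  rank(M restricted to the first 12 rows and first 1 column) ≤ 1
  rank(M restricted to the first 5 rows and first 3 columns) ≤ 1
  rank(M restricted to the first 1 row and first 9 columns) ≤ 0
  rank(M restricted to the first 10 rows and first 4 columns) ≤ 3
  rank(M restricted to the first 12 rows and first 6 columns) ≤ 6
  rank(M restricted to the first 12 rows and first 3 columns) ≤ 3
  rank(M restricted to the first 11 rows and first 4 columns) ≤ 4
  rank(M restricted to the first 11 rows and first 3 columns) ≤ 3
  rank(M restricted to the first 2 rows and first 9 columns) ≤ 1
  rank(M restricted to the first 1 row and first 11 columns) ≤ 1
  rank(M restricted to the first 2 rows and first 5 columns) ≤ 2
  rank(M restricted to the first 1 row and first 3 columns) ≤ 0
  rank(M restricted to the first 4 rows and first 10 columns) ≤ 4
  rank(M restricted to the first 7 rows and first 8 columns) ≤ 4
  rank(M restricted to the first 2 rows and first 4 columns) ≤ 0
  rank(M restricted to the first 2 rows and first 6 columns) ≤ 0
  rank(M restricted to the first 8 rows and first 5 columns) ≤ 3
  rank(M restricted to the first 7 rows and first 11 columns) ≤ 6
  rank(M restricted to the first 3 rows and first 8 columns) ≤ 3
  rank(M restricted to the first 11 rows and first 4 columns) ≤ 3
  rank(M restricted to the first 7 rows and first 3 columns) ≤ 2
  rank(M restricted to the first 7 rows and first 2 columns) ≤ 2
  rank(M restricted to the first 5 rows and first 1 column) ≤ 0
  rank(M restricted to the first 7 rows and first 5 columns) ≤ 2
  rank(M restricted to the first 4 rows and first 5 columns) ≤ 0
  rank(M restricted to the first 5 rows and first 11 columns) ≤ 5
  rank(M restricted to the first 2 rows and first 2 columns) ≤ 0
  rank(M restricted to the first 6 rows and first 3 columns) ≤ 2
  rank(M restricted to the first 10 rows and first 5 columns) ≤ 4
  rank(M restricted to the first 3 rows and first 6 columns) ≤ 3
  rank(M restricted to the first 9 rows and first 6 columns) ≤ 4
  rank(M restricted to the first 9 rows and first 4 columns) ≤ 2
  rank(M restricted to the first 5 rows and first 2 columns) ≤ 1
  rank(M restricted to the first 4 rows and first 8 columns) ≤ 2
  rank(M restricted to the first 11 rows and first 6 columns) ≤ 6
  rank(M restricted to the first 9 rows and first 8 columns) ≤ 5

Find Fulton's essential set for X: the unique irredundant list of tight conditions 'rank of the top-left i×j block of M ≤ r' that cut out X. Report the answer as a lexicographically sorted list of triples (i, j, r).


Computing R[i][j] = min implied NW-rank bound (n=12, 37 conditions):

  row 1: 0 | 0 | 0 | 0 | 0 | 0 | 0 | 0 | 0 | 1 | 1 | 1
  row 2: 0 | 0 | 0 | 0 | 0 | 0 | 1 | 1 | 1 | 2 | 2 | 2
  row 3: 0 | 0 | 0 | 0 | 0 | 1 | 2 | 2 | 2 | 3 | 3 | 3
  row 4: 0 | 0 | 0 | 0 | 0 | 1 | 2 | 2 | 3 | 4 | 4 | 4
  row 5: 0 | 1 | 1 | 1 | 1 | 2 | 3 | 3 | 4 | 5 | 5 | 5
  row 6: 1 | 2 | 2 | 2 | 2 | 3 | 4 | 4 | 5 | 6 | 6 | 6
  row 7: 1 | 2 | 2 | 2 | 2 | 3 | 4 | 4 | 5 | 6 | 6 | 7
  row 8: 1 | 2 | 2 | 2 | 3 | 4 | 5 | 5 | 6 | 7 | 7 | 8
  row 9: 1 | 2 | 2 | 2 | 3 | 4 | 5 | 5 | 6 | 7 | 8 | 9
  row 10: 1 | 2 | 3 | 3 | 4 | 5 | 6 | 6 | 7 | 8 | 9 | 10
  row 11: 1 | 2 | 3 | 3 | 4 | 5 | 6 | 7 | 8 | 9 | 10 | 11
  row 12: 1 | 2 | 3 | 4 | 5 | 6 | 7 | 8 | 9 | 10 | 11 | 12

second differences of R give the permutation w = (10, 7, 6, 9, 2, 1, 12, 5, 11, 3, 8, 4).

Fulton essential set (11 of the 38 Rothe cells):

[(1, 9, 0), (2, 6, 0), (4, 5, 0), (4, 8, 2), (5, 1, 0), (7, 5, 2), (7, 8, 4), (7, 11, 6), (9, 4, 2), (9, 8, 5), (11, 4, 3)]


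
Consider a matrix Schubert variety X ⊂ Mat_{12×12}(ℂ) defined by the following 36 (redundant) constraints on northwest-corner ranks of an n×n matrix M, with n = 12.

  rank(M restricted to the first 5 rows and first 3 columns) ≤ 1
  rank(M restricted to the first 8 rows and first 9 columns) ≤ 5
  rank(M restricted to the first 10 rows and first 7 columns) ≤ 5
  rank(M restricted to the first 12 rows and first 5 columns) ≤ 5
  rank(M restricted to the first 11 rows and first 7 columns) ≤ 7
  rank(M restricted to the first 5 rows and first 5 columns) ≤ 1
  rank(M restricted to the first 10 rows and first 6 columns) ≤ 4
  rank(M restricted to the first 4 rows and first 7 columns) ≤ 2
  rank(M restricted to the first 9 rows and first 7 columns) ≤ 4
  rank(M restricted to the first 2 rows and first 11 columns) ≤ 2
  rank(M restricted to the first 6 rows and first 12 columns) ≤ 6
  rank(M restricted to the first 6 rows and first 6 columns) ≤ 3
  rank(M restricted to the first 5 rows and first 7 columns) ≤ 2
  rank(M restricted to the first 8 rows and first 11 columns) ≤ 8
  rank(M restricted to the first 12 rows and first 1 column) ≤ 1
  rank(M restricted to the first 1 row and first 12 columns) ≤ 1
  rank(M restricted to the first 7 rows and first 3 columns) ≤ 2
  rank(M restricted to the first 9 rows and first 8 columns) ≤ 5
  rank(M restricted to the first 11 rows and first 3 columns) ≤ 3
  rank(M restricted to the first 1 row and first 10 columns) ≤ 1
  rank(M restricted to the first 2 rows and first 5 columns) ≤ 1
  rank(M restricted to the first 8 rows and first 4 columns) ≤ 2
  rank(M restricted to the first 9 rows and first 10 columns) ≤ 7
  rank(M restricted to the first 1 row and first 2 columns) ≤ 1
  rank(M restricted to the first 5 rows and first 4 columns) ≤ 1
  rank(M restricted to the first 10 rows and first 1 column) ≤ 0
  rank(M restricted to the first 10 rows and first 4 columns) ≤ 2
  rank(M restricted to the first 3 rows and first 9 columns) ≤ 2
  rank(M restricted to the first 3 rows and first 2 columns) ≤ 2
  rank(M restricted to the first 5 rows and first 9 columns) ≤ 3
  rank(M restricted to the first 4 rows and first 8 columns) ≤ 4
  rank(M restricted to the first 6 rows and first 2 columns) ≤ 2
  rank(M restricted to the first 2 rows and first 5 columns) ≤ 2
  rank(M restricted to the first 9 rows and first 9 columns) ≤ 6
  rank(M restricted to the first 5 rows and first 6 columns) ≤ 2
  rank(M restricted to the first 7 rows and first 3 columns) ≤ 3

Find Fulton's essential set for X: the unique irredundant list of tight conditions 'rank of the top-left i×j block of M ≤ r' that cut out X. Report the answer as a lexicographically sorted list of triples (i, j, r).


Rank table r_w(12×12) implied by the 36 constraints:

  R[1]: 0 1 1 1 1 1 1 1 1 1 1 1
  R[2]: 0 1 1 1 1 2 2 2 2 2 2 2
  R[3]: 0 1 1 1 1 2 2 2 2 3 3 3
  R[4]: 0 1 1 1 1 2 2 3 3 4 4 4
  R[5]: 0 1 1 1 1 2 2 3 3 4 5 5
  R[6]: 0 1 2 2 2 3 3 4 4 5 6 6
  R[7]: 0 1 2 2 3 4 4 5 5 6 7 7
  R[8]: 0 1 2 2 3 4 4 5 5 6 7 8
  R[9]: 0 1 2 2 3 4 4 5 6 7 8 9
  R[10]: 0 1 2 2 3 4 5 6 7 8 9 10
  R[11]: 1 2 3 3 4 5 6 7 8 9 10 11
  R[12]: 1 2 3 4 5 6 7 8 9 10 11 12

the unique w with this rank table is (2, 6, 10, 8, 11, 3, 5, 12, 9, 7, 1, 4).

ℓ(w)=35; the 8 essential cells (i,j,r):

[(3, 9, 2), (5, 5, 1), (5, 7, 2), (5, 9, 3), (8, 9, 5), (9, 7, 4), (10, 1, 0), (10, 4, 2)]


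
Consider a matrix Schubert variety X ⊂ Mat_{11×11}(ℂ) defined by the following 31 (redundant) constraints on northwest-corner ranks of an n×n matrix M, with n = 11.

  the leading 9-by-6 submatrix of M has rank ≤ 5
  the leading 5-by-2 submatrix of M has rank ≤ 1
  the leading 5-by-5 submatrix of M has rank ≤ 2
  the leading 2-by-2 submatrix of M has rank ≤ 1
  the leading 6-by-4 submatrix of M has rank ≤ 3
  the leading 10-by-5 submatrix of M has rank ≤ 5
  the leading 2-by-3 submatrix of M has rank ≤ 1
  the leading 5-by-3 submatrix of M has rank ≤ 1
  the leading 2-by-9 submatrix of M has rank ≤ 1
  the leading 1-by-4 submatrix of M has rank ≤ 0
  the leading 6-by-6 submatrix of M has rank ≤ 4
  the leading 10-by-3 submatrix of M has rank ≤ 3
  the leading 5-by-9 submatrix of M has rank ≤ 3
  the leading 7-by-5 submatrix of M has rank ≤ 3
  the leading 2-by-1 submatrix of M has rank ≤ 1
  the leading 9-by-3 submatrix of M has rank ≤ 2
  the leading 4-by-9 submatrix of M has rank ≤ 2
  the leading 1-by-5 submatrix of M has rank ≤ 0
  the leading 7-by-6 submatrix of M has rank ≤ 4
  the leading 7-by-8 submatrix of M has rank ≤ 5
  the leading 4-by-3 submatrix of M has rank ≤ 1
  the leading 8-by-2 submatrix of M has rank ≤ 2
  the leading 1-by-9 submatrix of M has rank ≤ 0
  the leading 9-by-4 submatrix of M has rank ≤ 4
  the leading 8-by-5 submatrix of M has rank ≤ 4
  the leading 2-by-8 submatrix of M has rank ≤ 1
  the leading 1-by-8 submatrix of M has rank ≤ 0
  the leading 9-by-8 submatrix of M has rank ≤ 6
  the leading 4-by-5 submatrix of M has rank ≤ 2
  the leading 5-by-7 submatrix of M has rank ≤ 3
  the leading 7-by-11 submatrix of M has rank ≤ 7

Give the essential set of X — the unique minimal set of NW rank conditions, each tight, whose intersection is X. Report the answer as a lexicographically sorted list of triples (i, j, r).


The tightest implied rank at each (i,j), from the 31 conditions:

  R[1]: 0, 0, 0, 0, 0, 0, 0, 0, 0, 1, 1
  R[2]: 1, 1, 1, 1, 1, 1, 1, 1, 1, 2, 2
  R[3]: 1, 1, 1, 2, 2, 2, 2, 2, 2, 3, 3
  R[4]: 1, 1, 1, 2, 2, 2, 2, 2, 2, 3, 4
  R[5]: 1, 1, 1, 2, 2, 3, 3, 3, 3, 4, 5
  R[6]: 1, 2, 2, 3, 3, 4, 4, 4, 4, 5, 6
  R[7]: 1, 2, 2, 3, 3, 4, 5, 5, 5, 6, 7
  R[8]: 1, 2, 2, 3, 4, 5, 6, 6, 6, 7, 8
  R[9]: 1, 2, 2, 3, 4, 5, 6, 6, 7, 8, 9
  R[10]: 1, 2, 3, 4, 5, 6, 7, 7, 8, 9, 10
  R[11]: 1, 2, 3, 4, 5, 6, 7, 8, 9, 10, 11

the unique w with this rank table is (10, 1, 4, 11, 6, 2, 7, 5, 9, 3, 8).

7 SE-corners of the 26-cell Rothe diagram give Ess(w):

[(1, 9, 0), (4, 9, 2), (5, 3, 1), (5, 5, 2), (7, 5, 3), (9, 3, 2), (9, 8, 6)]


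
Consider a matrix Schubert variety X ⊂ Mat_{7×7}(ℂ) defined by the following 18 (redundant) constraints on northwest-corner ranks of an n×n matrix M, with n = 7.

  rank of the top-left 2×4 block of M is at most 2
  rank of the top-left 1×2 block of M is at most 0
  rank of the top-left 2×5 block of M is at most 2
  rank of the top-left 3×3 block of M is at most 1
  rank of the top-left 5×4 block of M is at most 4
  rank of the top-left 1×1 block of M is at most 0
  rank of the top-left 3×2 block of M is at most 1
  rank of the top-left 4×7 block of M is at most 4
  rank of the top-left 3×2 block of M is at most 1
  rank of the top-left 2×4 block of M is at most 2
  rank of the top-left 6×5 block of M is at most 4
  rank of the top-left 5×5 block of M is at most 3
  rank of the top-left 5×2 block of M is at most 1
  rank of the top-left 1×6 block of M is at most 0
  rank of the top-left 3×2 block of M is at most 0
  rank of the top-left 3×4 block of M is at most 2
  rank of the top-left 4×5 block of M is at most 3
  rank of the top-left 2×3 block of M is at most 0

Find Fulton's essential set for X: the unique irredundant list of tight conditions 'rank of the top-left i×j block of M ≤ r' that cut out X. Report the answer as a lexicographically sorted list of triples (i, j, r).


Reconstructing r_w from the 18 given conditions:

  i=1: 0, 0, 0, 0, 0, 0, 1
  i=2: 0, 0, 0, 1, 1, 1, 2
  i=3: 0, 0, 1, 2, 2, 2, 3
  i=4: 1, 1, 2, 3, 3, 3, 4
  i=5: 1, 1, 2, 3, 3, 4, 5
  i=6: 1, 2, 3, 4, 4, 5, 6
  i=7: 1, 2, 3, 4, 5, 6, 7

hence w(1..7) = (7, 4, 3, 1, 6, 2, 5).

Fulton essential set (5 of the 13 Rothe cells):

[(1, 6, 0), (2, 3, 0), (3, 2, 0), (5, 2, 1), (5, 5, 3)]


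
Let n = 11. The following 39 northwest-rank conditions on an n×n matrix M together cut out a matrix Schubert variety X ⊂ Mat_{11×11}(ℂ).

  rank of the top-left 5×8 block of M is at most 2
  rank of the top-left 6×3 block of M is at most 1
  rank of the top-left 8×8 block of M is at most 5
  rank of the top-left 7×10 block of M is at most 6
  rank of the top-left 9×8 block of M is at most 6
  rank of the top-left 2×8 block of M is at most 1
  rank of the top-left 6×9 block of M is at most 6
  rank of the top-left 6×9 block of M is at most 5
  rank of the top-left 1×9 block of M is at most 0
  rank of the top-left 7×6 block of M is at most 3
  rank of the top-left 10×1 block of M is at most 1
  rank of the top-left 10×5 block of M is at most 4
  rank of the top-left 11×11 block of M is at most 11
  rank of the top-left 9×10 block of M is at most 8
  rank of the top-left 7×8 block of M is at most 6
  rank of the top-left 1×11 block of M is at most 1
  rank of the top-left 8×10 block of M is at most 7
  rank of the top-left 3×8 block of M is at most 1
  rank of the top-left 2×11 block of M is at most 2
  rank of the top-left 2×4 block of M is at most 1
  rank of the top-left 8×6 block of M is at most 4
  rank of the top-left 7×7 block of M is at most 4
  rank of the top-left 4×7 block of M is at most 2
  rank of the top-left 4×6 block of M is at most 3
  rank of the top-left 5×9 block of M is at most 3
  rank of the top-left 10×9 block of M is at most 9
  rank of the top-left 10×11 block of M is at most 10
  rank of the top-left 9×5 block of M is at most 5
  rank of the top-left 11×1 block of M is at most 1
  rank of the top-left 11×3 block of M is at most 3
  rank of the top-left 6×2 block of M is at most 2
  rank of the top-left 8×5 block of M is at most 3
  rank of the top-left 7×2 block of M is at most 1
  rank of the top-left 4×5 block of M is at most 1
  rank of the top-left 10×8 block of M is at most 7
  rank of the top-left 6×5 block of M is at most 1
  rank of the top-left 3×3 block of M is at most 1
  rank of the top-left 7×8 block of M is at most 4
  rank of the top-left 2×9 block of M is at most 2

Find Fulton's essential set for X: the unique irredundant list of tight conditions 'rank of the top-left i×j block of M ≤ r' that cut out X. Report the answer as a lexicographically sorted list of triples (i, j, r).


Recovering R(i,j) via the rank-extension bound from the 39 conditions:

  0  0  0  0  0  0  0  0  0  1  1
  1  1  1  1  1  1  1  1  1  2  2
  1  1  1  1  1  1  1  1  2  3  3
  1  1  1  1  1  2  2  2  3  4  4
  1  1  1  1  1  2  2  2  3  4  5
  1  1  1  1  1  2  3  3  4  5  6
  1  1  2  2  2  3  4  4  5  6  7
  1  2  3  3  3  4  5  5  6  7  8
  1  2  3  4  4  5  6  6  7  8  9
  1  2  3  4  4  5  6  7  8  9  10
  1  2  3  4  5  6  7  8  9  10  11

so w = (10, 1, 9, 6, 11, 7, 3, 2, 4, 8, 5).

Rothe diagram D(w) (32 cells), 6 SE-corners (essential conditions):

[(1, 9, 0), (3, 8, 1), (5, 8, 2), (6, 5, 1), (7, 2, 1), (10, 5, 4)]


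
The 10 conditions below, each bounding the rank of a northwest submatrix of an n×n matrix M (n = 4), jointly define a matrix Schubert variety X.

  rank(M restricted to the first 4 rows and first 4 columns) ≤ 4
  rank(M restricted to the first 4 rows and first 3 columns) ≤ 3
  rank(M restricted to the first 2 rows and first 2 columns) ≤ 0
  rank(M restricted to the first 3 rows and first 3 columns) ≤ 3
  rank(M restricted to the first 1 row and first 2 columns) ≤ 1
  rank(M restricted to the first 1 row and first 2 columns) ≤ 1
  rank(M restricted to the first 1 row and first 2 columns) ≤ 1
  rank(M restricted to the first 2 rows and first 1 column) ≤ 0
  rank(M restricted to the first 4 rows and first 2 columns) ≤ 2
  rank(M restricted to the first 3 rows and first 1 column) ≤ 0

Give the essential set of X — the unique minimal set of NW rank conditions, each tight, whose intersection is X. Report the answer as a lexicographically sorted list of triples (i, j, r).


Rank table r_w(4×4) implied by the 10 constraints:

  i=1: 0, 0, 1, 1
  i=2: 0, 0, 1, 2
  i=3: 0, 1, 2, 3
  i=4: 1, 2, 3, 4

hence w(1..4) = (3, 4, 2, 1).

D(w) has 5 cells with 2 SE-corners; essential set:

[(2, 2, 0), (3, 1, 0)]


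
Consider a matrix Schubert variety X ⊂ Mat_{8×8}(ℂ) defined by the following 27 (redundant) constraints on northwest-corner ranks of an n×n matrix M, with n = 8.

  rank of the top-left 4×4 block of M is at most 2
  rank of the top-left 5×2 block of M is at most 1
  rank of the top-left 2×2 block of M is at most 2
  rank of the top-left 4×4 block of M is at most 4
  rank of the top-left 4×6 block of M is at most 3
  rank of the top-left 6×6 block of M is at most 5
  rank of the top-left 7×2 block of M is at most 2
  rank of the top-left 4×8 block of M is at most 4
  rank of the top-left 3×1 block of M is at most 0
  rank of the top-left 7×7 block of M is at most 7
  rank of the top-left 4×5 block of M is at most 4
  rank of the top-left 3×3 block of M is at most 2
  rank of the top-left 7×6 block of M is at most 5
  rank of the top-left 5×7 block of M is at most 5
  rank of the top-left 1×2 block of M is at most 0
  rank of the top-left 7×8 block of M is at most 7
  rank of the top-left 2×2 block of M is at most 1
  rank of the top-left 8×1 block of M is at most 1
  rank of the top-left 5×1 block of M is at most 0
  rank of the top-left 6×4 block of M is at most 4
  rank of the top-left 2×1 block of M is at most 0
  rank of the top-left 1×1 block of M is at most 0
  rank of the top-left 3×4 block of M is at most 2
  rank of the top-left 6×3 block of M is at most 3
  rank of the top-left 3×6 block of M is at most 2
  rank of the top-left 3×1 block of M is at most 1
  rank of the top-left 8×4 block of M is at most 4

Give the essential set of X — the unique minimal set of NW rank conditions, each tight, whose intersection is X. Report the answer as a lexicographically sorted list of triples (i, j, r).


Propagating the 27 rank bounds to every northwest block:

  row 1: 0  0  1  1  1  1  1  1
  row 2: 0  1  2  2  2  2  2  2
  row 3: 0  1  2  2  2  2  3  3
  row 4: 0  1  2  2  3  3  4  4
  row 5: 0  1  2  3  4  4  5  5
  row 6: 1  2  3  4  5  5  6  6
  row 7: 1  2  3  4  5  5  6  7
  row 8: 1  2  3  4  5  6  7  8

so w = (3, 2, 7, 5, 4, 1, 8, 6).

Fulton essential set (5 of the 11 Rothe cells):

[(1, 2, 0), (3, 6, 2), (4, 4, 2), (5, 1, 0), (7, 6, 5)]
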